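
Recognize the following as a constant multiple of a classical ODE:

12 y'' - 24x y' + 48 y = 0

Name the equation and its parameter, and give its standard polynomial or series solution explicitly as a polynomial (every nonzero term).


All three coefficients share the factor 12; dividing through by 12 gives  y'' - 2x y' + 4 y = 0.
This matches the Hermite equation y'' - 2x y' + 2n y = 0 with 2n = 4, so n = 2; the polynomial solution is H_2(x).
With y = sum_k a_k x^k, matching x^k gives (k+2)(k+1) a_{k+2} = 2(k - n) a_k = 2(k - 2) a_k. The right side vanishes at k = 2, so the series with the parity of 2 terminates at degree 2.
Standard normalization: leading coefficient of H_n is 2^n, so a_2 = 2^2 = 4. Work downward with a_k = (k+1)(k+2) a_{k+2} / (2(k - n)):
  a_0 = (1)(2)(4) / (2(0 - 2)) = 8/(-4) = -2
Hence H_2(x) = 4 x^2 - 2.

H_2(x); series = 4 x^2 - 2


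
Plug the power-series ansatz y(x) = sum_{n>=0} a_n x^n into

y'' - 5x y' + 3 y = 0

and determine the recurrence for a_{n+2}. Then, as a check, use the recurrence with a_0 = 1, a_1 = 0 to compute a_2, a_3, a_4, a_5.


Substitute y = sum_n a_n x^n.
y''(x) has coefficient (n+2)(n+1) a_{n+2} at x^n;
-5 x y'(x) has coefficient -5 n a_n at x^n (shift);
3 y(x) has coefficient 3 a_n at x^n.
Matching x^n: (n+2)(n+1) a_{n+2} + (-5n + 3) a_n = 0.
Thus a_{n+2} = (5n - 3) / ((n+1)(n+2)) * a_n.

Check with a_0 = 1, a_1 = 0 (apply the recurrence for n = 0, 1, 2, 3): a_0 = 1, a_1 = 0, a_2 = -3/2, a_3 = 0, a_4 = -7/8, a_5 = 0.

a_(n+2) = (5n - 3) / ((n+1)(n+2)) * a_n; check: a_0 = 1, a_1 = 0, a_2 = -3/2, a_3 = 0, a_4 = -7/8, a_5 = 0


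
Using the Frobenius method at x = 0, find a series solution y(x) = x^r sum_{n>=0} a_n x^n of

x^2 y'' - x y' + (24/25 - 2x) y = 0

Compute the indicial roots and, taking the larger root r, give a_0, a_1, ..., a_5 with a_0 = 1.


Write in Frobenius form y'' + (p(x)/x) y' + (q(x)/x^2) y = 0:
  p(x) = -1,  q(x) = 24/25 - 2x.
Indicial equation: r(r-1) + (-1) r + (24/25) = 0 -> roots r_1 = 6/5, r_2 = 4/5.
Take r = r_1 = 6/5. Let y(x) = x^r sum_{n>=0} a_n x^n with a_0 = 1.
Substitute y = x^r sum a_n x^n and match x^{r+n}. The recurrence is
  D(n) a_n - 2 a_{n-1} = 0,  where D(n) = (r+n)(r+n-1) + (-1)(r+n) + (24/25).
  a_n = 2 / D(n) * a_{n-1}.
Since the indicial polynomial factors as (r - r_1)(r - r_2), D(n) = (r_1 + n - r_1)(r_1 + n - r_2) = n(n + 2/5).
Evaluating step by step (a_0 = 1):
  n = 1: D(1) = 1(1 + 2/5) = 7/5; numerator = 2(1) = 2; a_1 = (2)/(7/5) = 10/7
  n = 2: D(2) = 2(2 + 2/5) = 24/5; numerator = 2(10/7) = 20/7; a_2 = (20/7)/(24/5) = 25/42
  n = 3: D(3) = 3(3 + 2/5) = 51/5; numerator = 2(25/42) = 25/21; a_3 = (25/21)/(51/5) = 125/1071
  n = 4: D(4) = 4(4 + 2/5) = 88/5; numerator = 2(125/1071) = 250/1071; a_4 = (250/1071)/(88/5) = 625/47124
  n = 5: D(5) = 5(5 + 2/5) = 27; numerator = 2(625/47124) = 625/23562; a_5 = (625/23562)/(27) = 625/636174

r = 6/5; a_0 = 1; a_1 = 10/7; a_2 = 25/42; a_3 = 125/1071; a_4 = 625/47124; a_5 = 625/636174


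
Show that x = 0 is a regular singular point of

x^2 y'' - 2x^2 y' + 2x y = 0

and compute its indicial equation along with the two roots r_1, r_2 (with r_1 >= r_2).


Divide by x^2 to reach normal form y'' + P_1(x) y' + P_2(x) y = 0 with P_1(x) = -2 and P_2(x) = 2/x.
x = 0 is a singular point because the y-coefficient 2/x has a pole at x = 0.
It is a regular singular point because x P_1(x) = p(x) = -2x and x^2 P_2(x) = q(x) = 2x are polynomials, hence analytic at x = 0.
p(0) = 0,  q(0) = 0.
Indicial equation: r(r-1) + p(0) r + q(0) = 0, i.e. r^2 + (p(0) - 1) r + q(0) = 0, i.e. r^2 - 1 r = 0.
Discriminant: (-1)^2 - 4(0) = 1, so r = (1 ± 1)/2.
Solving: r_1 = 1, r_2 = 0.

indicial: r^2 - 1 r = 0; roots r_1 = 1, r_2 = 0


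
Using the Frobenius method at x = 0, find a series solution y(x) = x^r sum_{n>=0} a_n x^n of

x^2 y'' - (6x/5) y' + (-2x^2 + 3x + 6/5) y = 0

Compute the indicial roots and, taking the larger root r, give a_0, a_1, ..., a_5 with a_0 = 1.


Write in Frobenius form y'' + (p(x)/x) y' + (q(x)/x^2) y = 0:
  p(x) = -6/5,  q(x) = -2x^2 + 3x + 6/5.
Indicial equation: r(r-1) + (-6/5) r + (6/5) = 0 -> roots r_1 = 6/5, r_2 = 1.
Take r = r_1 = 6/5. Let y(x) = x^r sum_{n>=0} a_n x^n with a_0 = 1.
Substitute y = x^r sum a_n x^n and match x^{r+n}. The recurrence is
  D(n) a_n + 3 a_{n-1} - 2 a_{n-2} = 0,  where D(n) = (r+n)(r+n-1) + (-6/5)(r+n) + (6/5).
  a_n = [-3 a_{n-1} + 2 a_{n-2}] / D(n).
Since the indicial polynomial factors as (r - r_1)(r - r_2), D(n) = (r_1 + n - r_1)(r_1 + n - r_2) = n(n + 1/5).
Evaluating step by step (a_0 = 1):
  n = 1: D(1) = 1(1 + 1/5) = 6/5; numerator = -3(1) = -3; a_1 = (-3)/(6/5) = -5/2
  n = 2: D(2) = 2(2 + 1/5) = 22/5; numerator = -3(-5/2) + 2(1) = 19/2; a_2 = (19/2)/(22/5) = 95/44
  n = 3: D(3) = 3(3 + 1/5) = 48/5; numerator = -3(95/44) + 2(-5/2) = -505/44; a_3 = (-505/44)/(48/5) = -2525/2112
  n = 4: D(4) = 4(4 + 1/5) = 84/5; numerator = -3(-2525/2112) + 2(95/44) = 5565/704; a_4 = (5565/704)/(84/5) = 1325/2816
  n = 5: D(5) = 5(5 + 1/5) = 26; numerator = -3(1325/2816) + 2(-2525/2112) = -32125/8448; a_5 = (-32125/8448)/(26) = -32125/219648

r = 6/5; a_0 = 1; a_1 = -5/2; a_2 = 95/44; a_3 = -2525/2112; a_4 = 1325/2816; a_5 = -32125/219648


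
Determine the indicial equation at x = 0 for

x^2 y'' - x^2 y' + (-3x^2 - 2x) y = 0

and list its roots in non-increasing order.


Divide by x^2 to reach normal form y'' + P_1(x) y' + P_2(x) y = 0 with P_1(x) = -1 and P_2(x) = -3 - 2/x.
x = 0 is a singular point because the y-coefficient -3 - 2/x has a pole at x = 0.
It is a regular singular point because x P_1(x) = p(x) = -x and x^2 P_2(x) = q(x) = -3x^2 - 2x are polynomials, hence analytic at x = 0.
p(0) = 0,  q(0) = 0.
Indicial equation: r(r-1) + p(0) r + q(0) = 0, i.e. r^2 + (p(0) - 1) r + q(0) = 0, i.e. r^2 - 1 r = 0.
Discriminant: (-1)^2 - 4(0) = 1, so r = (1 ± 1)/2.
Solving: r_1 = 1, r_2 = 0.

indicial: r^2 - 1 r = 0; roots r_1 = 1, r_2 = 0


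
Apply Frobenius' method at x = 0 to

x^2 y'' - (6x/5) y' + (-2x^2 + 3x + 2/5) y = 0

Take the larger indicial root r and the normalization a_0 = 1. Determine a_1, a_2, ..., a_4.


Write in Frobenius form y'' + (p(x)/x) y' + (q(x)/x^2) y = 0:
  p(x) = -6/5,  q(x) = -2x^2 + 3x + 2/5.
Indicial equation: r(r-1) + (-6/5) r + (2/5) = 0 -> roots r_1 = 2, r_2 = 1/5.
Take r = r_1 = 2. Let y(x) = x^r sum_{n>=0} a_n x^n with a_0 = 1.
Substitute y = x^r sum a_n x^n and match x^{r+n}. The recurrence is
  D(n) a_n + 3 a_{n-1} - 2 a_{n-2} = 0,  where D(n) = (r+n)(r+n-1) + (-6/5)(r+n) + (2/5).
  a_n = [-3 a_{n-1} + 2 a_{n-2}] / D(n).
Since the indicial polynomial factors as (r - r_1)(r - r_2), D(n) = (r_1 + n - r_1)(r_1 + n - r_2) = n(n + 9/5).
Evaluating step by step (a_0 = 1):
  n = 1: D(1) = 1(1 + 9/5) = 14/5; numerator = -3(1) = -3; a_1 = (-3)/(14/5) = -15/14
  n = 2: D(2) = 2(2 + 9/5) = 38/5; numerator = -3(-15/14) + 2(1) = 73/14; a_2 = (73/14)/(38/5) = 365/532
  n = 3: D(3) = 3(3 + 9/5) = 72/5; numerator = -3(365/532) + 2(-15/14) = -2235/532; a_3 = (-2235/532)/(72/5) = -3725/12768
  n = 4: D(4) = 4(4 + 9/5) = 116/5; numerator = -3(-3725/12768) + 2(365/532) = 9565/4256; a_4 = (9565/4256)/(116/5) = 47825/493696

r = 2; a_0 = 1; a_1 = -15/14; a_2 = 365/532; a_3 = -3725/12768; a_4 = 47825/493696


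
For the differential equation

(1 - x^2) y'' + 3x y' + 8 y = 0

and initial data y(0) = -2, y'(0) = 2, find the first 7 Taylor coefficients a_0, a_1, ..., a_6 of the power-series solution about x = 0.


Ansatz: y(x) = sum_{n>=0} a_n x^n, so y'(x) = sum_{n>=1} n a_n x^(n-1) and y''(x) = sum_{n>=2} n(n-1) a_n x^(n-2).
Substitute into P(x) y'' + Q(x) y' + R(x) y = 0 with P(x) = 1 - x^2, Q(x) = 3x, R(x) = 8, and match powers of x.
Initial conditions: a_0 = -2, a_1 = 2.
Setting the coefficient of each power of x to zero and solving order by order (substituting the coefficients already found):
  x^0: 2 a_2 + 8 a_0 = 0  ->  2 a_2 = -8 a_0 = 16  ->  a_2 = 8
  x^1: 6 a_3 + 11 a_1 = 0  ->  6 a_3 = -11 a_1 = -22  ->  a_3 = -11/3
  x^2: 12 a_4 + 12 a_2 = 0  ->  12 a_4 = -12 a_2 = -96  ->  a_4 = -8
  x^3: 20 a_5 + 11 a_3 = 0  ->  20 a_5 = -11 a_3 = 121/3  ->  a_5 = 121/60
  x^4: 30 a_6 + 8 a_4 = 0  ->  30 a_6 = -8 a_4 = 64  ->  a_6 = 32/15
Truncated series: y(x) = -2 + 2 x + 8 x^2 - (11/3) x^3 - 8 x^4 + (121/60) x^5 + (32/15) x^6 + O(x^7).

a_0 = -2; a_1 = 2; a_2 = 8; a_3 = -11/3; a_4 = -8; a_5 = 121/60; a_6 = 32/15


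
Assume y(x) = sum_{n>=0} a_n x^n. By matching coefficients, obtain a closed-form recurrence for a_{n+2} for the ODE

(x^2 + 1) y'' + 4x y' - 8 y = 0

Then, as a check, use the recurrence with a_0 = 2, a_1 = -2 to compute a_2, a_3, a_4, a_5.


Substitute y = sum_n a_n x^n.
(1 + 1 x^2) y'' contributes (n+2)(n+1) a_{n+2} + n(n-1) a_n at x^n.
4 x y'(x) contributes 4 n a_n at x^n.
-8 y(x) contributes -8 a_n at x^n.
Matching x^n: (n+2)(n+1) a_{n+2} + (n(n-1) + 4 n - 8) a_n = 0.
Thus a_{n+2} = (-n(n-1) - 4 n + 8) / ((n+1)(n+2)) * a_n.

Check with a_0 = 2, a_1 = -2 (apply the recurrence for n = 0, 1, 2, 3): a_0 = 2, a_1 = -2, a_2 = 8, a_3 = -4/3, a_4 = -4/3, a_5 = 2/3.

a_(n+2) = (-n(n-1) - 4 n + 8) / ((n+1)(n+2)) * a_n; check: a_0 = 2, a_1 = -2, a_2 = 8, a_3 = -4/3, a_4 = -4/3, a_5 = 2/3


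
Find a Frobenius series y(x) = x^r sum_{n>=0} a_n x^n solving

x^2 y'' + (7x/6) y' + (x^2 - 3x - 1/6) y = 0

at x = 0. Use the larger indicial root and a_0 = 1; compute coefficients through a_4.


Write in Frobenius form y'' + (p(x)/x) y' + (q(x)/x^2) y = 0:
  p(x) = 7/6,  q(x) = x^2 - 3x - 1/6.
Indicial equation: r(r-1) + (7/6) r + (-1/6) = 0 -> roots r_1 = 1/3, r_2 = -1/2.
Take r = r_1 = 1/3. Let y(x) = x^r sum_{n>=0} a_n x^n with a_0 = 1.
Substitute y = x^r sum a_n x^n and match x^{r+n}. The recurrence is
  D(n) a_n - 3 a_{n-1} + 1 a_{n-2} = 0,  where D(n) = (r+n)(r+n-1) + (7/6)(r+n) + (-1/6).
  a_n = [3 a_{n-1} - 1 a_{n-2}] / D(n).
Since the indicial polynomial factors as (r - r_1)(r - r_2), D(n) = (r_1 + n - r_1)(r_1 + n - r_2) = n(n + 5/6).
Evaluating step by step (a_0 = 1):
  n = 1: D(1) = 1(1 + 5/6) = 11/6; numerator = 3(1) = 3; a_1 = (3)/(11/6) = 18/11
  n = 2: D(2) = 2(2 + 5/6) = 17/3; numerator = 3(18/11) - 1(1) = 43/11; a_2 = (43/11)/(17/3) = 129/187
  n = 3: D(3) = 3(3 + 5/6) = 23/2; numerator = 3(129/187) - 1(18/11) = 81/187; a_3 = (81/187)/(23/2) = 162/4301
  n = 4: D(4) = 4(4 + 5/6) = 58/3; numerator = 3(162/4301) - 1(129/187) = -2481/4301; a_4 = (-2481/4301)/(58/3) = -7443/249458

r = 1/3; a_0 = 1; a_1 = 18/11; a_2 = 129/187; a_3 = 162/4301; a_4 = -7443/249458


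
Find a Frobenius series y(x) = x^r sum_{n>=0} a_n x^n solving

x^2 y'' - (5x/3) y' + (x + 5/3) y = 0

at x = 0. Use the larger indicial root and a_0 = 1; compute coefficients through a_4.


Write in Frobenius form y'' + (p(x)/x) y' + (q(x)/x^2) y = 0:
  p(x) = -5/3,  q(x) = x + 5/3.
Indicial equation: r(r-1) + (-5/3) r + (5/3) = 0 -> roots r_1 = 5/3, r_2 = 1.
Take r = r_1 = 5/3. Let y(x) = x^r sum_{n>=0} a_n x^n with a_0 = 1.
Substitute y = x^r sum a_n x^n and match x^{r+n}. The recurrence is
  D(n) a_n + 1 a_{n-1} = 0,  where D(n) = (r+n)(r+n-1) + (-5/3)(r+n) + (5/3).
  a_n = -1 / D(n) * a_{n-1}.
Since the indicial polynomial factors as (r - r_1)(r - r_2), D(n) = (r_1 + n - r_1)(r_1 + n - r_2) = n(n + 2/3).
Evaluating step by step (a_0 = 1):
  n = 1: D(1) = 1(1 + 2/3) = 5/3; numerator = -1(1) = -1; a_1 = (-1)/(5/3) = -3/5
  n = 2: D(2) = 2(2 + 2/3) = 16/3; numerator = -1(-3/5) = 3/5; a_2 = (3/5)/(16/3) = 9/80
  n = 3: D(3) = 3(3 + 2/3) = 11; numerator = -1(9/80) = -9/80; a_3 = (-9/80)/(11) = -9/880
  n = 4: D(4) = 4(4 + 2/3) = 56/3; numerator = -1(-9/880) = 9/880; a_4 = (9/880)/(56/3) = 27/49280

r = 5/3; a_0 = 1; a_1 = -3/5; a_2 = 9/80; a_3 = -9/880; a_4 = 27/49280


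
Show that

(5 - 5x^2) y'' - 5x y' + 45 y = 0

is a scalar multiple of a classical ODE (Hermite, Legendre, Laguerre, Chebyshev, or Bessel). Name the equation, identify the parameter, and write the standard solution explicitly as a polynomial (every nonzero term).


All three coefficients share the factor 5; dividing through by 5 gives  (1 - x^2) y'' - x y' + 9 y = 0.
This matches the Chebyshev equation (1 - x^2) y'' - x y' + n^2 y = 0 (note the -x y' term, not -2x y') with n^2 = 9, so n = 3; the polynomial solution is T_3(x).
With y = sum_k a_k x^k, matching x^k gives (k+2)(k+1) a_{k+2} = (k^2 - n^2) a_k = (k - 3)(k + 3) a_k. The right side vanishes at k = 3, so the series with the parity of 3 terminates at degree 3.
Standard normalization: leading coefficient of T_n is 2^(n-1), so a_3 = 2^2 = 4. Work downward with a_k = (k+1)(k+2) a_{k+2} / ((k - 3)(k + 3)):
  a_1 = (2)(3)(4) / ((1 - 3)(1 + 3)) = 24/(-8) = -3
Hence T_3(x) = 4 x^3 - 3 x.

T_3(x); series = 4 x^3 - 3 x


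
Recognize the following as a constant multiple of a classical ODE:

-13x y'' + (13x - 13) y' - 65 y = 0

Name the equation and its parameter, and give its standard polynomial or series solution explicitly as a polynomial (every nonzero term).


All three coefficients share the factor -13; dividing through by -13 gives  x y'' + (1 - x) y' + 5 y = 0.
This matches the Laguerre equation x y'' + (1 - x) y' + n y = 0 with n = 5; the polynomial solution is L_5(x).
With y = sum_k a_k x^k, matching x^k gives (k+1)k a_{k+1} + (k+1) a_{k+1} - k a_k + n a_k = 0, i.e. (k+1)^2 a_{k+1} = (k - n) a_k = (k - 5) a_k. The right side vanishes at k = 5, so the series terminates at degree 5.
Standard normalization L_n(0) = 1 gives a_0 = 1. Work upward with a_{k+1} = (k - 5) a_k / (k+1)^2:
  a_1 = (0 - 5)(1) / 1^2 = -5/1 = -5
  a_2 = (1 - 5)(-5) / 2^2 = 20/4 = 5
  a_3 = (2 - 5)(5) / 3^2 = -15/9 = -5/3
  a_4 = (3 - 5)(-5/3) / 4^2 = (10/3)/16 = 5/24
  a_5 = (4 - 5)(5/24) / 5^2 = (-5/24)/25 = -1/120
Hence L_5(x) = -x^5/120 + 5 x^4/24 - 5 x^3/3 + 5 x^2 - 5 x + 1.

L_5(x); series = -x^5/120 + 5 x^4/24 - 5 x^3/3 + 5 x^2 - 5 x + 1


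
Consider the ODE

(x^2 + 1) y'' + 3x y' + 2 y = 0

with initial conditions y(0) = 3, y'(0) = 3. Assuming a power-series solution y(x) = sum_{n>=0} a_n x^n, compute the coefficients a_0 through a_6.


Ansatz: y(x) = sum_{n>=0} a_n x^n, so y'(x) = sum_{n>=1} n a_n x^(n-1) and y''(x) = sum_{n>=2} n(n-1) a_n x^(n-2).
Substitute into P(x) y'' + Q(x) y' + R(x) y = 0 with P(x) = x^2 + 1, Q(x) = 3x, R(x) = 2, and match powers of x.
Initial conditions: a_0 = 3, a_1 = 3.
Setting the coefficient of each power of x to zero and solving order by order (substituting the coefficients already found):
  x^0: 2 a_2 + 2 a_0 = 0  ->  2 a_2 = -2 a_0 = -6  ->  a_2 = -3
  x^1: 6 a_3 + 5 a_1 = 0  ->  6 a_3 = -5 a_1 = -15  ->  a_3 = -5/2
  x^2: 12 a_4 + 10 a_2 = 0  ->  12 a_4 = -10 a_2 = 30  ->  a_4 = 5/2
  x^3: 20 a_5 + 17 a_3 = 0  ->  20 a_5 = -17 a_3 = 85/2  ->  a_5 = 17/8
  x^4: 30 a_6 + 26 a_4 = 0  ->  30 a_6 = -26 a_4 = -65  ->  a_6 = -13/6
Truncated series: y(x) = 3 + 3 x - 3 x^2 - (5/2) x^3 + (5/2) x^4 + (17/8) x^5 - (13/6) x^6 + O(x^7).

a_0 = 3; a_1 = 3; a_2 = -3; a_3 = -5/2; a_4 = 5/2; a_5 = 17/8; a_6 = -13/6


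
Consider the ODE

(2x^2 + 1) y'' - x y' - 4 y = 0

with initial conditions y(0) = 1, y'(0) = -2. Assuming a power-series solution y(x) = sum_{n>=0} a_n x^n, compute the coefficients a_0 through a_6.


Ansatz: y(x) = sum_{n>=0} a_n x^n, so y'(x) = sum_{n>=1} n a_n x^(n-1) and y''(x) = sum_{n>=2} n(n-1) a_n x^(n-2).
Substitute into P(x) y'' + Q(x) y' + R(x) y = 0 with P(x) = 2x^2 + 1, Q(x) = -x, R(x) = -4, and match powers of x.
Initial conditions: a_0 = 1, a_1 = -2.
Setting the coefficient of each power of x to zero and solving order by order (substituting the coefficients already found):
  x^0: 2 a_2 - 4 a_0 = 0  ->  2 a_2 = 4 a_0 = 4  ->  a_2 = 2
  x^1: 6 a_3 - 5 a_1 = 0  ->  6 a_3 = 5 a_1 = -10  ->  a_3 = -5/3
  x^2: 12 a_4 - 2 a_2 = 0  ->  12 a_4 = 2 a_2 = 4  ->  a_4 = 1/3
  x^3: 20 a_5 + 5 a_3 = 0  ->  20 a_5 = -5 a_3 = 25/3  ->  a_5 = 5/12
  x^4: 30 a_6 + 16 a_4 = 0  ->  30 a_6 = -16 a_4 = -16/3  ->  a_6 = -8/45
Truncated series: y(x) = 1 - 2 x + 2 x^2 - (5/3) x^3 + (1/3) x^4 + (5/12) x^5 - (8/45) x^6 + O(x^7).

a_0 = 1; a_1 = -2; a_2 = 2; a_3 = -5/3; a_4 = 1/3; a_5 = 5/12; a_6 = -8/45


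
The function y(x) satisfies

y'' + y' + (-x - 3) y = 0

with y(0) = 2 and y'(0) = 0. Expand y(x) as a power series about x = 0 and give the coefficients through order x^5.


Ansatz: y(x) = sum_{n>=0} a_n x^n, so y'(x) = sum_{n>=1} n a_n x^(n-1) and y''(x) = sum_{n>=2} n(n-1) a_n x^(n-2).
Substitute into P(x) y'' + Q(x) y' + R(x) y = 0 with P(x) = 1, Q(x) = 1, R(x) = -x - 3, and match powers of x.
Initial conditions: a_0 = 2, a_1 = 0.
Setting the coefficient of each power of x to zero and solving order by order (substituting the coefficients already found):
  x^0: 2 a_2 + a_1 - 3 a_0 = 0  ->  2 a_2 = -a_1 + 3 a_0 = 6  ->  a_2 = 3
  x^1: 6 a_3 + 2 a_2 - 3 a_1 - a_0 = 0  ->  6 a_3 = -2 a_2 + 3 a_1 + a_0 = -4  ->  a_3 = -2/3
  x^2: 12 a_4 + 3 a_3 - 3 a_2 - a_1 = 0  ->  12 a_4 = -3 a_3 + 3 a_2 + a_1 = 11  ->  a_4 = 11/12
  x^3: 20 a_5 + 4 a_4 - 3 a_3 - a_2 = 0  ->  20 a_5 = -4 a_4 + 3 a_3 + a_2 = -8/3  ->  a_5 = -2/15
Truncated series: y(x) = 2 + 3 x^2 - (2/3) x^3 + (11/12) x^4 - (2/15) x^5 + O(x^6).

a_0 = 2; a_1 = 0; a_2 = 3; a_3 = -2/3; a_4 = 11/12; a_5 = -2/15


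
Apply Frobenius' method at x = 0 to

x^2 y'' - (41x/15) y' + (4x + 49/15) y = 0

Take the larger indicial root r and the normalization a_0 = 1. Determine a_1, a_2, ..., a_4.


Write in Frobenius form y'' + (p(x)/x) y' + (q(x)/x^2) y = 0:
  p(x) = -41/15,  q(x) = 4x + 49/15.
Indicial equation: r(r-1) + (-41/15) r + (49/15) = 0 -> roots r_1 = 7/3, r_2 = 7/5.
Take r = r_1 = 7/3. Let y(x) = x^r sum_{n>=0} a_n x^n with a_0 = 1.
Substitute y = x^r sum a_n x^n and match x^{r+n}. The recurrence is
  D(n) a_n + 4 a_{n-1} = 0,  where D(n) = (r+n)(r+n-1) + (-41/15)(r+n) + (49/15).
  a_n = -4 / D(n) * a_{n-1}.
Since the indicial polynomial factors as (r - r_1)(r - r_2), D(n) = (r_1 + n - r_1)(r_1 + n - r_2) = n(n + 14/15).
Evaluating step by step (a_0 = 1):
  n = 1: D(1) = 1(1 + 14/15) = 29/15; numerator = -4(1) = -4; a_1 = (-4)/(29/15) = -60/29
  n = 2: D(2) = 2(2 + 14/15) = 88/15; numerator = -4(-60/29) = 240/29; a_2 = (240/29)/(88/15) = 450/319
  n = 3: D(3) = 3(3 + 14/15) = 59/5; numerator = -4(450/319) = -1800/319; a_3 = (-1800/319)/(59/5) = -9000/18821
  n = 4: D(4) = 4(4 + 14/15) = 296/15; numerator = -4(-9000/18821) = 36000/18821; a_4 = (36000/18821)/(296/15) = 67500/696377

r = 7/3; a_0 = 1; a_1 = -60/29; a_2 = 450/319; a_3 = -9000/18821; a_4 = 67500/696377


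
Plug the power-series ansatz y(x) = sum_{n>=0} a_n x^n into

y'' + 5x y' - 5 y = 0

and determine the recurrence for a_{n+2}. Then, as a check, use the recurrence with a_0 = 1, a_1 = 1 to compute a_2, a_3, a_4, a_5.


Substitute y = sum_n a_n x^n.
y''(x) has coefficient (n+2)(n+1) a_{n+2} at x^n;
5 x y'(x) has coefficient 5 n a_n at x^n (shift);
-5 y(x) has coefficient -5 a_n at x^n.
Matching x^n: (n+2)(n+1) a_{n+2} + (5n - 5) a_n = 0.
Thus a_{n+2} = (-5n + 5) / ((n+1)(n+2)) * a_n.

Check with a_0 = 1, a_1 = 1 (apply the recurrence for n = 0, 1, 2, 3): a_0 = 1, a_1 = 1, a_2 = 5/2, a_3 = 0, a_4 = -25/24, a_5 = 0.

a_(n+2) = (-5n + 5) / ((n+1)(n+2)) * a_n; check: a_0 = 1, a_1 = 1, a_2 = 5/2, a_3 = 0, a_4 = -25/24, a_5 = 0


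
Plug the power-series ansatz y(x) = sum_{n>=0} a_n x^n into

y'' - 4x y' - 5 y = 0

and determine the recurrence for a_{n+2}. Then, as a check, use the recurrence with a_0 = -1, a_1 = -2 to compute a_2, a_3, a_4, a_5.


Substitute y = sum_n a_n x^n.
y''(x) has coefficient (n+2)(n+1) a_{n+2} at x^n;
-4 x y'(x) has coefficient -4 n a_n at x^n (shift);
-5 y(x) has coefficient -5 a_n at x^n.
Matching x^n: (n+2)(n+1) a_{n+2} + (-4n - 5) a_n = 0.
Thus a_{n+2} = (4n + 5) / ((n+1)(n+2)) * a_n.

Check with a_0 = -1, a_1 = -2 (apply the recurrence for n = 0, 1, 2, 3): a_0 = -1, a_1 = -2, a_2 = -5/2, a_3 = -3, a_4 = -65/24, a_5 = -51/20.

a_(n+2) = (4n + 5) / ((n+1)(n+2)) * a_n; check: a_0 = -1, a_1 = -2, a_2 = -5/2, a_3 = -3, a_4 = -65/24, a_5 = -51/20


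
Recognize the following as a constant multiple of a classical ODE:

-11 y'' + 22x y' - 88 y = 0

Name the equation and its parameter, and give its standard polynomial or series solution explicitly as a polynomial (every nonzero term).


All three coefficients share the factor -11; dividing through by -11 gives  y'' - 2x y' + 8 y = 0.
This matches the Hermite equation y'' - 2x y' + 2n y = 0 with 2n = 8, so n = 4; the polynomial solution is H_4(x).
With y = sum_k a_k x^k, matching x^k gives (k+2)(k+1) a_{k+2} = 2(k - n) a_k = 2(k - 4) a_k. The right side vanishes at k = 4, so the series with the parity of 4 terminates at degree 4.
Standard normalization: leading coefficient of H_n is 2^n, so a_4 = 2^4 = 16. Work downward with a_k = (k+1)(k+2) a_{k+2} / (2(k - n)):
  a_2 = (3)(4)(16) / (2(2 - 4)) = 192/(-4) = -48
  a_0 = (1)(2)(-48) / (2(0 - 4)) = -96/(-8) = 12
Hence H_4(x) = 16 x^4 - 48 x^2 + 12.

H_4(x); series = 16 x^4 - 48 x^2 + 12


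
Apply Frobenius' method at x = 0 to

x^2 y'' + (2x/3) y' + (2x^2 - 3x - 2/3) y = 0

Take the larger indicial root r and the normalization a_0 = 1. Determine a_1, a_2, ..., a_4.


Write in Frobenius form y'' + (p(x)/x) y' + (q(x)/x^2) y = 0:
  p(x) = 2/3,  q(x) = 2x^2 - 3x - 2/3.
Indicial equation: r(r-1) + (2/3) r + (-2/3) = 0 -> roots r_1 = 1, r_2 = -2/3.
Take r = r_1 = 1. Let y(x) = x^r sum_{n>=0} a_n x^n with a_0 = 1.
Substitute y = x^r sum a_n x^n and match x^{r+n}. The recurrence is
  D(n) a_n - 3 a_{n-1} + 2 a_{n-2} = 0,  where D(n) = (r+n)(r+n-1) + (2/3)(r+n) + (-2/3).
  a_n = [3 a_{n-1} - 2 a_{n-2}] / D(n).
Since the indicial polynomial factors as (r - r_1)(r - r_2), D(n) = (r_1 + n - r_1)(r_1 + n - r_2) = n(n + 5/3).
Evaluating step by step (a_0 = 1):
  n = 1: D(1) = 1(1 + 5/3) = 8/3; numerator = 3(1) = 3; a_1 = (3)/(8/3) = 9/8
  n = 2: D(2) = 2(2 + 5/3) = 22/3; numerator = 3(9/8) - 2(1) = 11/8; a_2 = (11/8)/(22/3) = 3/16
  n = 3: D(3) = 3(3 + 5/3) = 14; numerator = 3(3/16) - 2(9/8) = -27/16; a_3 = (-27/16)/(14) = -27/224
  n = 4: D(4) = 4(4 + 5/3) = 68/3; numerator = 3(-27/224) - 2(3/16) = -165/224; a_4 = (-165/224)/(68/3) = -495/15232

r = 1; a_0 = 1; a_1 = 9/8; a_2 = 3/16; a_3 = -27/224; a_4 = -495/15232


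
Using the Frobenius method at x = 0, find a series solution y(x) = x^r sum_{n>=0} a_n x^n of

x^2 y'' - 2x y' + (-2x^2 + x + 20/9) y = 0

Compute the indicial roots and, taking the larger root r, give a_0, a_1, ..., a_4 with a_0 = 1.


Write in Frobenius form y'' + (p(x)/x) y' + (q(x)/x^2) y = 0:
  p(x) = -2,  q(x) = -2x^2 + x + 20/9.
Indicial equation: r(r-1) + (-2) r + (20/9) = 0 -> roots r_1 = 5/3, r_2 = 4/3.
Take r = r_1 = 5/3. Let y(x) = x^r sum_{n>=0} a_n x^n with a_0 = 1.
Substitute y = x^r sum a_n x^n and match x^{r+n}. The recurrence is
  D(n) a_n + 1 a_{n-1} - 2 a_{n-2} = 0,  where D(n) = (r+n)(r+n-1) + (-2)(r+n) + (20/9).
  a_n = [-1 a_{n-1} + 2 a_{n-2}] / D(n).
Since the indicial polynomial factors as (r - r_1)(r - r_2), D(n) = (r_1 + n - r_1)(r_1 + n - r_2) = n(n + 1/3).
Evaluating step by step (a_0 = 1):
  n = 1: D(1) = 1(1 + 1/3) = 4/3; numerator = -1(1) = -1; a_1 = (-1)/(4/3) = -3/4
  n = 2: D(2) = 2(2 + 1/3) = 14/3; numerator = -1(-3/4) + 2(1) = 11/4; a_2 = (11/4)/(14/3) = 33/56
  n = 3: D(3) = 3(3 + 1/3) = 10; numerator = -1(33/56) + 2(-3/4) = -117/56; a_3 = (-117/56)/(10) = -117/560
  n = 4: D(4) = 4(4 + 1/3) = 52/3; numerator = -1(-117/560) + 2(33/56) = 111/80; a_4 = (111/80)/(52/3) = 333/4160

r = 5/3; a_0 = 1; a_1 = -3/4; a_2 = 33/56; a_3 = -117/560; a_4 = 333/4160


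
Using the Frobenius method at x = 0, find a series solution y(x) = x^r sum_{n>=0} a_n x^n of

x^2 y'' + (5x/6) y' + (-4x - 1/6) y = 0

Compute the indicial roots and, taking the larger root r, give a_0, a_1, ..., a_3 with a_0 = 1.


Write in Frobenius form y'' + (p(x)/x) y' + (q(x)/x^2) y = 0:
  p(x) = 5/6,  q(x) = -4x - 1/6.
Indicial equation: r(r-1) + (5/6) r + (-1/6) = 0 -> roots r_1 = 1/2, r_2 = -1/3.
Take r = r_1 = 1/2. Let y(x) = x^r sum_{n>=0} a_n x^n with a_0 = 1.
Substitute y = x^r sum a_n x^n and match x^{r+n}. The recurrence is
  D(n) a_n - 4 a_{n-1} = 0,  where D(n) = (r+n)(r+n-1) + (5/6)(r+n) + (-1/6).
  a_n = 4 / D(n) * a_{n-1}.
Since the indicial polynomial factors as (r - r_1)(r - r_2), D(n) = (r_1 + n - r_1)(r_1 + n - r_2) = n(n + 5/6).
Evaluating step by step (a_0 = 1):
  n = 1: D(1) = 1(1 + 5/6) = 11/6; numerator = 4(1) = 4; a_1 = (4)/(11/6) = 24/11
  n = 2: D(2) = 2(2 + 5/6) = 17/3; numerator = 4(24/11) = 96/11; a_2 = (96/11)/(17/3) = 288/187
  n = 3: D(3) = 3(3 + 5/6) = 23/2; numerator = 4(288/187) = 1152/187; a_3 = (1152/187)/(23/2) = 2304/4301

r = 1/2; a_0 = 1; a_1 = 24/11; a_2 = 288/187; a_3 = 2304/4301


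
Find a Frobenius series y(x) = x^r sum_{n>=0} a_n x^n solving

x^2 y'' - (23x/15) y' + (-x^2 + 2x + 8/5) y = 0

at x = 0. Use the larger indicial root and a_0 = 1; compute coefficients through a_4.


Write in Frobenius form y'' + (p(x)/x) y' + (q(x)/x^2) y = 0:
  p(x) = -23/15,  q(x) = -x^2 + 2x + 8/5.
Indicial equation: r(r-1) + (-23/15) r + (8/5) = 0 -> roots r_1 = 4/3, r_2 = 6/5.
Take r = r_1 = 4/3. Let y(x) = x^r sum_{n>=0} a_n x^n with a_0 = 1.
Substitute y = x^r sum a_n x^n and match x^{r+n}. The recurrence is
  D(n) a_n + 2 a_{n-1} - 1 a_{n-2} = 0,  where D(n) = (r+n)(r+n-1) + (-23/15)(r+n) + (8/5).
  a_n = [-2 a_{n-1} + 1 a_{n-2}] / D(n).
Since the indicial polynomial factors as (r - r_1)(r - r_2), D(n) = (r_1 + n - r_1)(r_1 + n - r_2) = n(n + 2/15).
Evaluating step by step (a_0 = 1):
  n = 1: D(1) = 1(1 + 2/15) = 17/15; numerator = -2(1) = -2; a_1 = (-2)/(17/15) = -30/17
  n = 2: D(2) = 2(2 + 2/15) = 64/15; numerator = -2(-30/17) + 1(1) = 77/17; a_2 = (77/17)/(64/15) = 1155/1088
  n = 3: D(3) = 3(3 + 2/15) = 47/5; numerator = -2(1155/1088) + 1(-30/17) = -2115/544; a_3 = (-2115/544)/(47/5) = -225/544
  n = 4: D(4) = 4(4 + 2/15) = 248/15; numerator = -2(-225/544) + 1(1155/1088) = 2055/1088; a_4 = (2055/1088)/(248/15) = 30825/269824

r = 4/3; a_0 = 1; a_1 = -30/17; a_2 = 1155/1088; a_3 = -225/544; a_4 = 30825/269824


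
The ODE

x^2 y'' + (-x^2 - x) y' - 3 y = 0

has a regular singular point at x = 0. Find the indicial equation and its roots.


Divide by x^2 to reach normal form y'' + P_1(x) y' + P_2(x) y = 0 with P_1(x) = -1 - 1/x and P_2(x) = -3/x^2.
x = 0 is a singular point because the y'-coefficient -1 - 1/x has a pole at x = 0 and the y-coefficient -3/x^2 has a pole at x = 0.
It is a regular singular point because x P_1(x) = p(x) = -x - 1 and x^2 P_2(x) = q(x) = -3 are polynomials, hence analytic at x = 0.
p(0) = -1,  q(0) = -3.
Indicial equation: r(r-1) + p(0) r + q(0) = 0, i.e. r^2 + (p(0) - 1) r + q(0) = 0, i.e. r^2 - 2 r - 3 = 0.
Discriminant: (-2)^2 - 4(-3) = 16, so r = (2 ± 4)/2.
Solving: r_1 = 3, r_2 = -1.

indicial: r^2 - 2 r - 3 = 0; roots r_1 = 3, r_2 = -1


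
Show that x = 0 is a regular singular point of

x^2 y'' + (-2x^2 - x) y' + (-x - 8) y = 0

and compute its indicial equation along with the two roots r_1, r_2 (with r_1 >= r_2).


Divide by x^2 to reach normal form y'' + P_1(x) y' + P_2(x) y = 0 with P_1(x) = -2 - 1/x and P_2(x) = -1/x - 8/x^2.
x = 0 is a singular point because the y'-coefficient -2 - 1/x has a pole at x = 0 and the y-coefficient -1/x - 8/x^2 has a pole at x = 0.
It is a regular singular point because x P_1(x) = p(x) = -2x - 1 and x^2 P_2(x) = q(x) = -x - 8 are polynomials, hence analytic at x = 0.
p(0) = -1,  q(0) = -8.
Indicial equation: r(r-1) + p(0) r + q(0) = 0, i.e. r^2 + (p(0) - 1) r + q(0) = 0, i.e. r^2 - 2 r - 8 = 0.
Discriminant: (-2)^2 - 4(-8) = 36, so r = (2 ± 6)/2.
Solving: r_1 = 4, r_2 = -2.

indicial: r^2 - 2 r - 8 = 0; roots r_1 = 4, r_2 = -2


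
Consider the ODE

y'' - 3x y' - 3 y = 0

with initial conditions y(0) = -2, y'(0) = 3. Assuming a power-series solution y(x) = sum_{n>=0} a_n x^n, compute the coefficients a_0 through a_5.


Ansatz: y(x) = sum_{n>=0} a_n x^n, so y'(x) = sum_{n>=1} n a_n x^(n-1) and y''(x) = sum_{n>=2} n(n-1) a_n x^(n-2).
Substitute into P(x) y'' + Q(x) y' + R(x) y = 0 with P(x) = 1, Q(x) = -3x, R(x) = -3, and match powers of x.
Initial conditions: a_0 = -2, a_1 = 3.
Setting the coefficient of each power of x to zero and solving order by order (substituting the coefficients already found):
  x^0: 2 a_2 - 3 a_0 = 0  ->  2 a_2 = 3 a_0 = -6  ->  a_2 = -3
  x^1: 6 a_3 - 6 a_1 = 0  ->  6 a_3 = 6 a_1 = 18  ->  a_3 = 3
  x^2: 12 a_4 - 9 a_2 = 0  ->  12 a_4 = 9 a_2 = -27  ->  a_4 = -9/4
  x^3: 20 a_5 - 12 a_3 = 0  ->  20 a_5 = 12 a_3 = 36  ->  a_5 = 9/5
Truncated series: y(x) = -2 + 3 x - 3 x^2 + 3 x^3 - (9/4) x^4 + (9/5) x^5 + O(x^6).

a_0 = -2; a_1 = 3; a_2 = -3; a_3 = 3; a_4 = -9/4; a_5 = 9/5


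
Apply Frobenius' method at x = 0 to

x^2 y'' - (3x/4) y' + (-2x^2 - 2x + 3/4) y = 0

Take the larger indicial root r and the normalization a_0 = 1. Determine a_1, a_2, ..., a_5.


Write in Frobenius form y'' + (p(x)/x) y' + (q(x)/x^2) y = 0:
  p(x) = -3/4,  q(x) = -2x^2 - 2x + 3/4.
Indicial equation: r(r-1) + (-3/4) r + (3/4) = 0 -> roots r_1 = 1, r_2 = 3/4.
Take r = r_1 = 1. Let y(x) = x^r sum_{n>=0} a_n x^n with a_0 = 1.
Substitute y = x^r sum a_n x^n and match x^{r+n}. The recurrence is
  D(n) a_n - 2 a_{n-1} - 2 a_{n-2} = 0,  where D(n) = (r+n)(r+n-1) + (-3/4)(r+n) + (3/4).
  a_n = [2 a_{n-1} + 2 a_{n-2}] / D(n).
Since the indicial polynomial factors as (r - r_1)(r - r_2), D(n) = (r_1 + n - r_1)(r_1 + n - r_2) = n(n + 1/4).
Evaluating step by step (a_0 = 1):
  n = 1: D(1) = 1(1 + 1/4) = 5/4; numerator = 2(1) = 2; a_1 = (2)/(5/4) = 8/5
  n = 2: D(2) = 2(2 + 1/4) = 9/2; numerator = 2(8/5) + 2(1) = 26/5; a_2 = (26/5)/(9/2) = 52/45
  n = 3: D(3) = 3(3 + 1/4) = 39/4; numerator = 2(52/45) + 2(8/5) = 248/45; a_3 = (248/45)/(39/4) = 992/1755
  n = 4: D(4) = 4(4 + 1/4) = 17; numerator = 2(992/1755) + 2(52/45) = 1208/351; a_4 = (1208/351)/(17) = 1208/5967
  n = 5: D(5) = 5(5 + 1/4) = 105/4; numerator = 2(1208/5967) + 2(992/1755) = 45808/29835; a_5 = (45808/29835)/(105/4) = 26176/447525

r = 1; a_0 = 1; a_1 = 8/5; a_2 = 52/45; a_3 = 992/1755; a_4 = 1208/5967; a_5 = 26176/447525


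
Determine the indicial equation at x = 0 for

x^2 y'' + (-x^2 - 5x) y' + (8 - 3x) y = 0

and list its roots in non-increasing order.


Divide by x^2 to reach normal form y'' + P_1(x) y' + P_2(x) y = 0 with P_1(x) = -1 - 5/x and P_2(x) = -3/x + 8/x^2.
x = 0 is a singular point because the y'-coefficient -1 - 5/x has a pole at x = 0 and the y-coefficient -3/x + 8/x^2 has a pole at x = 0.
It is a regular singular point because x P_1(x) = p(x) = -x - 5 and x^2 P_2(x) = q(x) = 8 - 3x are polynomials, hence analytic at x = 0.
p(0) = -5,  q(0) = 8.
Indicial equation: r(r-1) + p(0) r + q(0) = 0, i.e. r^2 + (p(0) - 1) r + q(0) = 0, i.e. r^2 - 6 r + 8 = 0.
Discriminant: (-6)^2 - 4(8) = 4, so r = (6 ± 2)/2.
Solving: r_1 = 4, r_2 = 2.

indicial: r^2 - 6 r + 8 = 0; roots r_1 = 4, r_2 = 2


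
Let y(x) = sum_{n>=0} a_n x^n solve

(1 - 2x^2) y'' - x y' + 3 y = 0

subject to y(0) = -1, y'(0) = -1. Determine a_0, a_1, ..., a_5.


Ansatz: y(x) = sum_{n>=0} a_n x^n, so y'(x) = sum_{n>=1} n a_n x^(n-1) and y''(x) = sum_{n>=2} n(n-1) a_n x^(n-2).
Substitute into P(x) y'' + Q(x) y' + R(x) y = 0 with P(x) = 1 - 2x^2, Q(x) = -x, R(x) = 3, and match powers of x.
Initial conditions: a_0 = -1, a_1 = -1.
Setting the coefficient of each power of x to zero and solving order by order (substituting the coefficients already found):
  x^0: 2 a_2 + 3 a_0 = 0  ->  2 a_2 = -3 a_0 = 3  ->  a_2 = 3/2
  x^1: 6 a_3 + 2 a_1 = 0  ->  6 a_3 = -2 a_1 = 2  ->  a_3 = 1/3
  x^2: 12 a_4 - 3 a_2 = 0  ->  12 a_4 = 3 a_2 = 9/2  ->  a_4 = 3/8
  x^3: 20 a_5 - 12 a_3 = 0  ->  20 a_5 = 12 a_3 = 4  ->  a_5 = 1/5
Truncated series: y(x) = -1 - x + (3/2) x^2 + (1/3) x^3 + (3/8) x^4 + (1/5) x^5 + O(x^6).

a_0 = -1; a_1 = -1; a_2 = 3/2; a_3 = 1/3; a_4 = 3/8; a_5 = 1/5


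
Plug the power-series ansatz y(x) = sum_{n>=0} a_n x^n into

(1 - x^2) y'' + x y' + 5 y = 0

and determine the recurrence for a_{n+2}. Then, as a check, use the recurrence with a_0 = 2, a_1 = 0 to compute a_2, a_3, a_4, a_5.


Substitute y = sum_n a_n x^n.
(1 - 1 x^2) y'' contributes (n+2)(n+1) a_{n+2} - n(n-1) a_n at x^n.
x y'(x) contributes n a_n at x^n.
5 y(x) contributes 5 a_n at x^n.
Matching x^n: (n+2)(n+1) a_{n+2} + (-n(n-1) + n + 5) a_n = 0.
Thus a_{n+2} = (n(n-1) - n - 5) / ((n+1)(n+2)) * a_n.

Check with a_0 = 2, a_1 = 0 (apply the recurrence for n = 0, 1, 2, 3): a_0 = 2, a_1 = 0, a_2 = -5, a_3 = 0, a_4 = 25/12, a_5 = 0.

a_(n+2) = (n(n-1) - n - 5) / ((n+1)(n+2)) * a_n; check: a_0 = 2, a_1 = 0, a_2 = -5, a_3 = 0, a_4 = 25/12, a_5 = 0


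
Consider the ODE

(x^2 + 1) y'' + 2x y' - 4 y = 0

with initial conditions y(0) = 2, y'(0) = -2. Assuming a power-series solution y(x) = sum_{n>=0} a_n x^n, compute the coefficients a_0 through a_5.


Ansatz: y(x) = sum_{n>=0} a_n x^n, so y'(x) = sum_{n>=1} n a_n x^(n-1) and y''(x) = sum_{n>=2} n(n-1) a_n x^(n-2).
Substitute into P(x) y'' + Q(x) y' + R(x) y = 0 with P(x) = x^2 + 1, Q(x) = 2x, R(x) = -4, and match powers of x.
Initial conditions: a_0 = 2, a_1 = -2.
Setting the coefficient of each power of x to zero and solving order by order (substituting the coefficients already found):
  x^0: 2 a_2 - 4 a_0 = 0  ->  2 a_2 = 4 a_0 = 8  ->  a_2 = 4
  x^1: 6 a_3 - 2 a_1 = 0  ->  6 a_3 = 2 a_1 = -4  ->  a_3 = -2/3
  x^2: 12 a_4 + 2 a_2 = 0  ->  12 a_4 = -2 a_2 = -8  ->  a_4 = -2/3
  x^3: 20 a_5 + 8 a_3 = 0  ->  20 a_5 = -8 a_3 = 16/3  ->  a_5 = 4/15
Truncated series: y(x) = 2 - 2 x + 4 x^2 - (2/3) x^3 - (2/3) x^4 + (4/15) x^5 + O(x^6).

a_0 = 2; a_1 = -2; a_2 = 4; a_3 = -2/3; a_4 = -2/3; a_5 = 4/15


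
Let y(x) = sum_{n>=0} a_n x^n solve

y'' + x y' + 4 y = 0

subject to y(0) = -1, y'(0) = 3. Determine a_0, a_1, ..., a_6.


Ansatz: y(x) = sum_{n>=0} a_n x^n, so y'(x) = sum_{n>=1} n a_n x^(n-1) and y''(x) = sum_{n>=2} n(n-1) a_n x^(n-2).
Substitute into P(x) y'' + Q(x) y' + R(x) y = 0 with P(x) = 1, Q(x) = x, R(x) = 4, and match powers of x.
Initial conditions: a_0 = -1, a_1 = 3.
Setting the coefficient of each power of x to zero and solving order by order (substituting the coefficients already found):
  x^0: 2 a_2 + 4 a_0 = 0  ->  2 a_2 = -4 a_0 = 4  ->  a_2 = 2
  x^1: 6 a_3 + 5 a_1 = 0  ->  6 a_3 = -5 a_1 = -15  ->  a_3 = -5/2
  x^2: 12 a_4 + 6 a_2 = 0  ->  12 a_4 = -6 a_2 = -12  ->  a_4 = -1
  x^3: 20 a_5 + 7 a_3 = 0  ->  20 a_5 = -7 a_3 = 35/2  ->  a_5 = 7/8
  x^4: 30 a_6 + 8 a_4 = 0  ->  30 a_6 = -8 a_4 = 8  ->  a_6 = 4/15
Truncated series: y(x) = -1 + 3 x + 2 x^2 - (5/2) x^3 - x^4 + (7/8) x^5 + (4/15) x^6 + O(x^7).

a_0 = -1; a_1 = 3; a_2 = 2; a_3 = -5/2; a_4 = -1; a_5 = 7/8; a_6 = 4/15


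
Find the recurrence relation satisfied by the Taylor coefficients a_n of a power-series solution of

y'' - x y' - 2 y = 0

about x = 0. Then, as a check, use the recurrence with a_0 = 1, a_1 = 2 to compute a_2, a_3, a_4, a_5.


Substitute y = sum_n a_n x^n.
y''(x) has coefficient (n+2)(n+1) a_{n+2} at x^n;
-x y'(x) has coefficient -n a_n at x^n (shift);
-2 y(x) has coefficient -2 a_n at x^n.
Matching x^n: (n+2)(n+1) a_{n+2} + (-n - 2) a_n = 0.
Thus a_{n+2} = (n + 2) / ((n+1)(n+2)) * a_n.

Check with a_0 = 1, a_1 = 2 (apply the recurrence for n = 0, 1, 2, 3): a_0 = 1, a_1 = 2, a_2 = 1, a_3 = 1, a_4 = 1/3, a_5 = 1/4.

a_(n+2) = (n + 2) / ((n+1)(n+2)) * a_n; check: a_0 = 1, a_1 = 2, a_2 = 1, a_3 = 1, a_4 = 1/3, a_5 = 1/4


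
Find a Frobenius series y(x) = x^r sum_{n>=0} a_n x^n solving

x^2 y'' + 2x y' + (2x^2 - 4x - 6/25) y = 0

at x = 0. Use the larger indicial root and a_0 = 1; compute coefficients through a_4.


Write in Frobenius form y'' + (p(x)/x) y' + (q(x)/x^2) y = 0:
  p(x) = 2,  q(x) = 2x^2 - 4x - 6/25.
Indicial equation: r(r-1) + (2) r + (-6/25) = 0 -> roots r_1 = 1/5, r_2 = -6/5.
Take r = r_1 = 1/5. Let y(x) = x^r sum_{n>=0} a_n x^n with a_0 = 1.
Substitute y = x^r sum a_n x^n and match x^{r+n}. The recurrence is
  D(n) a_n - 4 a_{n-1} + 2 a_{n-2} = 0,  where D(n) = (r+n)(r+n-1) + (2)(r+n) + (-6/25).
  a_n = [4 a_{n-1} - 2 a_{n-2}] / D(n).
Since the indicial polynomial factors as (r - r_1)(r - r_2), D(n) = (r_1 + n - r_1)(r_1 + n - r_2) = n(n + 7/5).
Evaluating step by step (a_0 = 1):
  n = 1: D(1) = 1(1 + 7/5) = 12/5; numerator = 4(1) = 4; a_1 = (4)/(12/5) = 5/3
  n = 2: D(2) = 2(2 + 7/5) = 34/5; numerator = 4(5/3) - 2(1) = 14/3; a_2 = (14/3)/(34/5) = 35/51
  n = 3: D(3) = 3(3 + 7/5) = 66/5; numerator = 4(35/51) - 2(5/3) = -10/17; a_3 = (-10/17)/(66/5) = -25/561
  n = 4: D(4) = 4(4 + 7/5) = 108/5; numerator = 4(-25/561) - 2(35/51) = -290/187; a_4 = (-290/187)/(108/5) = -725/10098

r = 1/5; a_0 = 1; a_1 = 5/3; a_2 = 35/51; a_3 = -25/561; a_4 = -725/10098


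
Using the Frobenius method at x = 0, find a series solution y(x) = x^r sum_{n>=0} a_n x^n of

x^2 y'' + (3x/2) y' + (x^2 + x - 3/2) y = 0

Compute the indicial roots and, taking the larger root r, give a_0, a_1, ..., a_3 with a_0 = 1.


Write in Frobenius form y'' + (p(x)/x) y' + (q(x)/x^2) y = 0:
  p(x) = 3/2,  q(x) = x^2 + x - 3/2.
Indicial equation: r(r-1) + (3/2) r + (-3/2) = 0 -> roots r_1 = 1, r_2 = -3/2.
Take r = r_1 = 1. Let y(x) = x^r sum_{n>=0} a_n x^n with a_0 = 1.
Substitute y = x^r sum a_n x^n and match x^{r+n}. The recurrence is
  D(n) a_n + 1 a_{n-1} + 1 a_{n-2} = 0,  where D(n) = (r+n)(r+n-1) + (3/2)(r+n) + (-3/2).
  a_n = [-1 a_{n-1} - 1 a_{n-2}] / D(n).
Since the indicial polynomial factors as (r - r_1)(r - r_2), D(n) = (r_1 + n - r_1)(r_1 + n - r_2) = n(n + 5/2).
Evaluating step by step (a_0 = 1):
  n = 1: D(1) = 1(1 + 5/2) = 7/2; numerator = -1(1) = -1; a_1 = (-1)/(7/2) = -2/7
  n = 2: D(2) = 2(2 + 5/2) = 9; numerator = -1(-2/7) - 1(1) = -5/7; a_2 = (-5/7)/(9) = -5/63
  n = 3: D(3) = 3(3 + 5/2) = 33/2; numerator = -1(-5/63) - 1(-2/7) = 23/63; a_3 = (23/63)/(33/2) = 46/2079

r = 1; a_0 = 1; a_1 = -2/7; a_2 = -5/63; a_3 = 46/2079


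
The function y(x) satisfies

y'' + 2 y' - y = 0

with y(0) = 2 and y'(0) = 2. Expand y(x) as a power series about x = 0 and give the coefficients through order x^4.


Ansatz: y(x) = sum_{n>=0} a_n x^n, so y'(x) = sum_{n>=1} n a_n x^(n-1) and y''(x) = sum_{n>=2} n(n-1) a_n x^(n-2).
Substitute into P(x) y'' + Q(x) y' + R(x) y = 0 with P(x) = 1, Q(x) = 2, R(x) = -1, and match powers of x.
Initial conditions: a_0 = 2, a_1 = 2.
Setting the coefficient of each power of x to zero and solving order by order (substituting the coefficients already found):
  x^0: 2 a_2 + 2 a_1 - a_0 = 0  ->  2 a_2 = -2 a_1 + a_0 = -2  ->  a_2 = -1
  x^1: 6 a_3 + 4 a_2 - a_1 = 0  ->  6 a_3 = -4 a_2 + a_1 = 6  ->  a_3 = 1
  x^2: 12 a_4 + 6 a_3 - a_2 = 0  ->  12 a_4 = -6 a_3 + a_2 = -7  ->  a_4 = -7/12
Truncated series: y(x) = 2 + 2 x - x^2 + x^3 - (7/12) x^4 + O(x^5).

a_0 = 2; a_1 = 2; a_2 = -1; a_3 = 1; a_4 = -7/12


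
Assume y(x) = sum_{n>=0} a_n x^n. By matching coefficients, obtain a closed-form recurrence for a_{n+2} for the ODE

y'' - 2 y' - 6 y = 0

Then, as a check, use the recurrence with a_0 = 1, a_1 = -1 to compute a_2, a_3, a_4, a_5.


Substitute y = sum_n a_n x^n.
y''(x) has coefficient (n+2)(n+1) a_{n+2} at x^n;
-2 y'(x) has coefficient -2 (n+1) a_{n+1} at x^n;
-6 y(x) has coefficient -6 a_n at x^n.
Matching x^n: (n+2)(n+1) a_{n+2} - 2 (n+1) a_{n+1} - 6 a_n = 0.
Thus a_{n+2} = [2 (n+1) a_{n+1} + 6 a_n] / ((n+1)(n+2)).

Check with a_0 = 1, a_1 = -1 (apply the recurrence for n = 0, 1, 2, 3): a_0 = 1, a_1 = -1, a_2 = 2, a_3 = 1/3, a_4 = 7/6, a_5 = 17/30.

a_(n+2) = [2 (n+1) a_(n+1) + 6 a_n] / ((n+1)(n+2)); check: a_0 = 1, a_1 = -1, a_2 = 2, a_3 = 1/3, a_4 = 7/6, a_5 = 17/30


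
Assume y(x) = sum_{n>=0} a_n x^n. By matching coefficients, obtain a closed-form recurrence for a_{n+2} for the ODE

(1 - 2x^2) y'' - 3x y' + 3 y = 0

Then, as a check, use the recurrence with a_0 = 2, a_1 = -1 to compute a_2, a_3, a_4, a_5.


Substitute y = sum_n a_n x^n.
(1 - 2 x^2) y'' contributes (n+2)(n+1) a_{n+2} - 2 n(n-1) a_n at x^n.
-3 x y'(x) contributes -3 n a_n at x^n.
3 y(x) contributes 3 a_n at x^n.
Matching x^n: (n+2)(n+1) a_{n+2} + (-2 n(n-1) - 3 n + 3) a_n = 0.
Thus a_{n+2} = (2 n(n-1) + 3 n - 3) / ((n+1)(n+2)) * a_n.

Check with a_0 = 2, a_1 = -1 (apply the recurrence for n = 0, 1, 2, 3): a_0 = 2, a_1 = -1, a_2 = -3, a_3 = 0, a_4 = -7/4, a_5 = 0.

a_(n+2) = (2 n(n-1) + 3 n - 3) / ((n+1)(n+2)) * a_n; check: a_0 = 2, a_1 = -1, a_2 = -3, a_3 = 0, a_4 = -7/4, a_5 = 0


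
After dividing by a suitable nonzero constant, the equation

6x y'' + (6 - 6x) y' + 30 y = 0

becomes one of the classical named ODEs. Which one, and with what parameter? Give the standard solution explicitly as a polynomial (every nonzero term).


All three coefficients share the factor 6; dividing through by 6 gives  x y'' + (1 - x) y' + 5 y = 0.
This matches the Laguerre equation x y'' + (1 - x) y' + n y = 0 with n = 5; the polynomial solution is L_5(x).
With y = sum_k a_k x^k, matching x^k gives (k+1)k a_{k+1} + (k+1) a_{k+1} - k a_k + n a_k = 0, i.e. (k+1)^2 a_{k+1} = (k - n) a_k = (k - 5) a_k. The right side vanishes at k = 5, so the series terminates at degree 5.
Standard normalization L_n(0) = 1 gives a_0 = 1. Work upward with a_{k+1} = (k - 5) a_k / (k+1)^2:
  a_1 = (0 - 5)(1) / 1^2 = -5/1 = -5
  a_2 = (1 - 5)(-5) / 2^2 = 20/4 = 5
  a_3 = (2 - 5)(5) / 3^2 = -15/9 = -5/3
  a_4 = (3 - 5)(-5/3) / 4^2 = (10/3)/16 = 5/24
  a_5 = (4 - 5)(5/24) / 5^2 = (-5/24)/25 = -1/120
Hence L_5(x) = -x^5/120 + 5 x^4/24 - 5 x^3/3 + 5 x^2 - 5 x + 1.

L_5(x); series = -x^5/120 + 5 x^4/24 - 5 x^3/3 + 5 x^2 - 5 x + 1
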